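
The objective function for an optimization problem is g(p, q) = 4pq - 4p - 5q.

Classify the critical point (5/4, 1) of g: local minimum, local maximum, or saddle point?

saddle point

The Hessian of g is constant: H = [[0, 4], [4, 0]].
det(H) = 0·0 − 4² = -16.
Since det(H) < 0, H is indefinite and the critical point is a saddle point.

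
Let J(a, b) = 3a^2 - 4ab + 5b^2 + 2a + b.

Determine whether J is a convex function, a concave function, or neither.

convex

J is quadratic, so its Hessian is the constant matrix H = [[6, -4], [-4, 10]].
det(H) = 44, tr(H) = 16.
det(H) > 0 and tr(H) > 0, so H is positive definite everywhere: convex.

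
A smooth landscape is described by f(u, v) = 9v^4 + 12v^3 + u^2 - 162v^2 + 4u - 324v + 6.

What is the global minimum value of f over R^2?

-1375

f(u,v) separates as P(u) + Q(v) + 6, so its minimum is min P + min Q + 6.
P'(u) = 2u + 4 vanishes at u ∈ {-2}; Q'(v) = 36(v - 3)(v + 1)(v + 3) vanishes at v ∈ {-3, -1, 3}.
Local minima of P (where P''>0): P(-2)=-4. Local minima of Q: Q(-3)=-81, Q(3)=-1377.
So the global minimum of f is P(-2) + Q(3) + 6 = -4 − 1377 + 6 = -1375, attained at (-2, 3).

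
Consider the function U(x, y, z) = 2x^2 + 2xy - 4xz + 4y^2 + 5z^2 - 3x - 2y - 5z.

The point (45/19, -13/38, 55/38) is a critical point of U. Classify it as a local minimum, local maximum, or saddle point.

local minimum

The Hessian is constant: H = [[4, 2, -4], [2, 8, 0], [-4, 0, 10]].
Leading principal minors: Δ₁ = 4, Δ₂ = 28, Δ₃ = 152.
All leading minors are positive, so H is positive definite: a local minimum.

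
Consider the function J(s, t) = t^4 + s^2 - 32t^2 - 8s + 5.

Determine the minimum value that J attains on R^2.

-267

J(s,t) separates as P(s) + Q(t) + 5, so its minimum is min P + min Q + 5.
P'(s) = 2s - 8 vanishes at s ∈ {4}; Q'(t) = 4t(t - 4)(t + 4) vanishes at t ∈ {-4, 0, 4}.
Local minima of P (where P''>0): P(4)=-16. Local minima of Q: Q(-4)=-256, Q(4)=-256.
So the global minimum of J is P(4) + Q(-4) + 5 = -16 − 256 + 5 = -267, attained at (4, -4).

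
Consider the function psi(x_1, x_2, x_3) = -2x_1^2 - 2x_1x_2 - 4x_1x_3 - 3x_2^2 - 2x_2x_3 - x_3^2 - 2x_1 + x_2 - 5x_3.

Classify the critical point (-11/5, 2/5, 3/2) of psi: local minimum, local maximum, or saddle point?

saddle point

The Hessian is constant: H = [[-4, -2, -4], [-2, -6, -2], [-4, -2, -2]].
Leading principal minors: Δ₁ = -4, Δ₂ = 20, Δ₃ = 40.
The minors fit neither the all-positive nor the alternating-sign pattern, so H is indefinite: a saddle point.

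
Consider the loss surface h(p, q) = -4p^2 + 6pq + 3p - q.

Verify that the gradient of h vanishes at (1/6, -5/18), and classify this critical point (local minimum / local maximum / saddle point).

∇h = (-8p + 6q + 3, 6p - 1); substituting (1/6, -5/18) gives ∇h = (0, 0), so (1/6, -5/18) is indeed a critical point.
The Hessian of h is constant: H = [[-8, 6], [6, 0]].
det(H) = (-8)·0 − 6² = -36.
Since det(H) < 0, H is indefinite and the critical point is a saddle point.

saddle point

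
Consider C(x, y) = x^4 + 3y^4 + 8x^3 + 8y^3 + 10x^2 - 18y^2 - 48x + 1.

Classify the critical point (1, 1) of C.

local minimum

The mixed partial ∂²C/∂x∂y is 0, so the Hessian at any point is diag(C_xx, C_yy) = diag(4(3x^2 + 12x + 5), 12(3y^2 + 4y - 3)).
At (1, 1): H = diag(80, 48).
Both eigenvalues are positive, so H is positive definite: a local minimum.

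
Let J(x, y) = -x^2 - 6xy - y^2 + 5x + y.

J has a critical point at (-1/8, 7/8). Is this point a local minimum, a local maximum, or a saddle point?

The Hessian of J is constant: H = [[-2, -6], [-6, -2]].
det(H) = (-2)·(-2) − (-6)² = -32.
Since det(H) < 0, H is indefinite and the critical point is a saddle point.

saddle point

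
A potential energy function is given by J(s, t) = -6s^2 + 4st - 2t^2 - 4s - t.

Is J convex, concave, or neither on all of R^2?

concave

J is quadratic, so its Hessian is the constant matrix H = [[-12, 4], [4, -4]].
det(H) = 32, tr(H) = -16.
det(H) > 0 and tr(H) < 0, so H is negative definite everywhere: concave.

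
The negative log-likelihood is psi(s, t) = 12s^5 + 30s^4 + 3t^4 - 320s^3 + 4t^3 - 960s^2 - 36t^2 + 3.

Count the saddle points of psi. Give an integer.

6

psi separates as a function of s plus a function of t, so ∇psi=0 decouples.
∂psi/∂s = 60s(s - 4)(s + 2)(s + 4) = 0 at s ∈ {-4, -2, 0, 4}; ∂psi/∂t = 12t(t - 2)(t + 3) = 0 at t ∈ {-3, 0, 2}.
The Hessian is diagonal: diag(psi_ss, psi_tt). Second derivatives: psi_ss(-4)=-3840, psi_ss(-2)=1440, psi_ss(0)=-1920, psi_ss(4)=11520; psi_tt(-3)=180, psi_tt(0)=-72, psi_tt(2)=120.
Saddle points occur where the two diagonal entries have opposite signs: (-4, -3), (-4, 2), (-2, 0), (0, -3), (0, 2), (4, 0). Count: 6.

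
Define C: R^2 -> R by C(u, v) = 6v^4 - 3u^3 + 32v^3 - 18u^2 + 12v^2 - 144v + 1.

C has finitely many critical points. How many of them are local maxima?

1

C separates as a function of u plus a function of v, so ∇C=0 decouples.
∂C/∂u = -9u(u + 4) = 0 at u ∈ {-4, 0}; ∂C/∂v = 24(v - 1)(v + 2)(v + 3) = 0 at v ∈ {-3, -2, 1}.
The Hessian is diagonal: diag(C_uu, C_vv). Second derivatives: C_uu(-4)=36, C_uu(0)=-36; C_vv(-3)=96, C_vv(-2)=-72, C_vv(1)=288.
Local maxima occur where both diagonal entries negative: (0, -2). Count: 1.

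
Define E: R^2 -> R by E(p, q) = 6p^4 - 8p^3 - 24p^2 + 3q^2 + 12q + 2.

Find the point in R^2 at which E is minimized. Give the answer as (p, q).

(2, -2)

E(p,q) separates as A(p) + B(q) + 2, so its minimum is min A + min B + 2.
A'(p) = 24p(p - 2)(p + 1) vanishes at p ∈ {-1, 0, 2}; B'(q) = 6q + 12 vanishes at q ∈ {-2}.
Local minima of A (where A''>0): A(-1)=-10, A(2)=-64. Local minima of B: B(-2)=-12.
So the global minimum of E is A(2) + B(-2) + 2 = -64 − 12 + 2 = -74, attained at (2, -2).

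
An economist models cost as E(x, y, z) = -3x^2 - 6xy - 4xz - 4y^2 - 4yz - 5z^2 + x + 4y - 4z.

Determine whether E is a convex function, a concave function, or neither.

concave

E is quadratic, so its Hessian is the constant matrix H = [[-6, -6, -4], [-6, -8, -4], [-4, -4, -10]].
Leading principal minors: -6, 12, -88.
Signs alternate −, +, − ⇒ H ≺ 0 ⇒ concave.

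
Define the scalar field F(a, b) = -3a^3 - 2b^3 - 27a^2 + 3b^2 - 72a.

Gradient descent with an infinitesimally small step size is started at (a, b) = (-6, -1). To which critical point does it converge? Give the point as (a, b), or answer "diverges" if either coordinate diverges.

F is separable, so gradient descent decouples: a follows -∂F/∂a, b follows -∂F/∂b.
∂F/∂a = -9(a + 2)(a + 4); at a=-6 this is -72, so a increases.
∂F/∂b = -6b(b - 1); at b=-1 this is -12, so b increases.
a converges to its nearest critical value -4 (a local min of the a-part); b converges to 0. The iterate converges to (-4, 0).

(-4, 0)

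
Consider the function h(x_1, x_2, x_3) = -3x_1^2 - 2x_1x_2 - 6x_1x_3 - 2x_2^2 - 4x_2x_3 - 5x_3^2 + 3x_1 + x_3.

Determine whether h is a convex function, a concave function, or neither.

concave

h is quadratic, so its Hessian is the constant matrix H = [[-6, -2, -6], [-2, -4, -4], [-6, -4, -10]].
Leading principal minors: -6, 20, -56.
Signs alternate −, +, − ⇒ H ≺ 0 ⇒ concave.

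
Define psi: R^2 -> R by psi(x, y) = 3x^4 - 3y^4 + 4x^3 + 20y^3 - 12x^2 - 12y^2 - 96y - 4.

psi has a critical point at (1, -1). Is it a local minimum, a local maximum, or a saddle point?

saddle point

The mixed partial ∂²psi/∂x∂y is 0, so the Hessian at any point is diag(psi_xx, psi_yy) = diag(12(3x^2 + 2x - 2), 12(-3y^2 + 10y - 2)).
At (1, -1): H = diag(36, -180).
The eigenvalues have opposite signs, so H is indefinite: a saddle point.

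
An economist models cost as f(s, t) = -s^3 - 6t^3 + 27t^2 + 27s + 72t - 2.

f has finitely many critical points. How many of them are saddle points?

f separates as a function of s plus a function of t, so ∇f=0 decouples.
∂f/∂s = -3(s - 3)(s + 3) = 0 at s ∈ {-3, 3}; ∂f/∂t = -18(t - 4)(t + 1) = 0 at t ∈ {-1, 4}.
The Hessian is diagonal: diag(f_ss, f_tt). Second derivatives: f_ss(-3)=18, f_ss(3)=-18; f_tt(-1)=90, f_tt(4)=-90.
Saddle points occur where the two diagonal entries have opposite signs: (-3, 4), (3, -1). Count: 2.

2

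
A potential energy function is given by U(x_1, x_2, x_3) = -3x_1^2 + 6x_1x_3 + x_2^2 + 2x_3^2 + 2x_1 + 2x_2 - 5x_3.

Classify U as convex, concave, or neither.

U is quadratic, so its Hessian is the constant matrix H = [[-6, 0, 6], [0, 2, 0], [6, 0, 4]].
Leading principal minors: -6, -12, -120.
Neither pattern holds ⇒ H is indefinite ⇒ neither convex nor concave.

neither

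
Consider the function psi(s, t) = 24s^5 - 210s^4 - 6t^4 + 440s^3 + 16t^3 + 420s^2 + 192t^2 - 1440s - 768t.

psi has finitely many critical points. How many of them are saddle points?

psi separates as a function of s plus a function of t, so ∇psi=0 decouples.
∂psi/∂s = 120(s - 4)(s - 3)(s - 1)(s + 1) = 0 at s ∈ {-1, 1, 3, 4}; ∂psi/∂t = -24(t - 4)(t - 2)(t + 4) = 0 at t ∈ {-4, 2, 4}.
The Hessian is diagonal: diag(psi_ss, psi_tt). Second derivatives: psi_ss(-1)=-4800, psi_ss(1)=1440, psi_ss(3)=-960, psi_ss(4)=1800; psi_tt(-4)=-1152, psi_tt(2)=288, psi_tt(4)=-384.
Saddle points occur where the two diagonal entries have opposite signs: (-1, 2), (1, -4), (1, 4), (3, 2), (4, -4), (4, 4). Count: 6.

6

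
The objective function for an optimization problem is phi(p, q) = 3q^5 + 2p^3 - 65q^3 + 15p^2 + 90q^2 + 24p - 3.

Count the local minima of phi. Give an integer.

2

phi separates as a function of p plus a function of q, so ∇phi=0 decouples.
∂phi/∂p = 6(p + 1)(p + 4) = 0 at p ∈ {-4, -1}; ∂phi/∂q = 15q(q - 3)(q - 1)(q + 4) = 0 at q ∈ {-4, 0, 1, 3}.
The Hessian is diagonal: diag(phi_pp, phi_qq). Second derivatives: phi_pp(-4)=-18, phi_pp(-1)=18; phi_qq(-4)=-2100, phi_qq(0)=180, phi_qq(1)=-150, phi_qq(3)=630.
Local minima occur where both diagonal entries positive: (-1, 0), (-1, 3). Count: 2.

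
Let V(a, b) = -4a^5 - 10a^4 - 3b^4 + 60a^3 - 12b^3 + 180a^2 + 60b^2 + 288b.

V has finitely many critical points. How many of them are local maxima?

V separates as a function of a plus a function of b, so ∇V=0 decouples.
∂V/∂a = -20a(a - 3)(a + 2)(a + 3) = 0 at a ∈ {-3, -2, 0, 3}; ∂V/∂b = -12(b - 3)(b + 2)(b + 4) = 0 at b ∈ {-4, -2, 3}.
The Hessian is diagonal: diag(V_aa, V_bb). Second derivatives: V_aa(-3)=360, V_aa(-2)=-200, V_aa(0)=360, V_aa(3)=-1800; V_bb(-4)=-168, V_bb(-2)=120, V_bb(3)=-420.
Local maxima occur where both diagonal entries negative: (-2, -4), (-2, 3), (3, -4), (3, 3). Count: 4.

4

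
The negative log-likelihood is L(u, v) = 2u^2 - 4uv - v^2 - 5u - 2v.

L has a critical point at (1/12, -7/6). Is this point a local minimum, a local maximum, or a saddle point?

The Hessian of L is constant: H = [[4, -4], [-4, -2]].
det(H) = 4·(-2) − (-4)² = -24.
Since det(H) < 0, H is indefinite and the critical point is a saddle point.

saddle point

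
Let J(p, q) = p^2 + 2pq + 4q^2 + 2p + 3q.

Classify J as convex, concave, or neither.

J is quadratic, so its Hessian is the constant matrix H = [[2, 2], [2, 8]].
det(H) = 12, tr(H) = 10.
det(H) > 0 and tr(H) > 0, so H is positive definite everywhere: convex.

convex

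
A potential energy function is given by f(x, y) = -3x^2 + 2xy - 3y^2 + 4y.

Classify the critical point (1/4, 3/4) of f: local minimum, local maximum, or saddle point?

local maximum

The Hessian of f is constant: H = [[-6, 2], [2, -6]].
det(H) = (-6)·(-6) − 2² = 32.
det(H) > 0 and tr(H) = -12 < 0, so H is negative definite and the point is a local maximum.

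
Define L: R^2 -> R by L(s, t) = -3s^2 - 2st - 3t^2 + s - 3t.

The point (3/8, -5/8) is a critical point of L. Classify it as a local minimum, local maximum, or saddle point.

local maximum

The Hessian of L is constant: H = [[-6, -2], [-2, -6]].
det(H) = (-6)·(-6) − (-2)² = 32.
det(H) > 0 and tr(H) = -12 < 0, so H is negative definite and the point is a local maximum.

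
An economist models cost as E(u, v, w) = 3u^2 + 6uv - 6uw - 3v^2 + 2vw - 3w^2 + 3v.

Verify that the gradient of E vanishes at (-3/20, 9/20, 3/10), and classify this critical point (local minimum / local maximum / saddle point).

saddle point

∇E = (6u + 6v - 6w, 6u - 6v + 2w + 3, -6u + 2v - 6w); substituting (-3/20, 9/20, 3/10) gives ∇E = (0, 0, 0), so (-3/20, 9/20, 3/10) is indeed a critical point.
The Hessian is constant: H = [[6, 6, -6], [6, -6, 2], [-6, 2, -6]].
Leading principal minors: Δ₁ = 6, Δ₂ = -72, Δ₃ = 480.
The minors fit neither the all-positive nor the alternating-sign pattern, so H is indefinite: a saddle point.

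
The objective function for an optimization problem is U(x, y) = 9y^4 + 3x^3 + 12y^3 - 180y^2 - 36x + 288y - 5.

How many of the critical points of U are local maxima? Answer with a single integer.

1

U separates as a function of x plus a function of y, so ∇U=0 decouples.
∂U/∂x = 9(x - 2)(x + 2) = 0 at x ∈ {-2, 2}; ∂U/∂y = 36(y - 2)(y - 1)(y + 4) = 0 at y ∈ {-4, 1, 2}.
The Hessian is diagonal: diag(U_xx, U_yy). Second derivatives: U_xx(-2)=-36, U_xx(2)=36; U_yy(-4)=1080, U_yy(1)=-180, U_yy(2)=216.
Local maxima occur where both diagonal entries negative: (-2, 1). Count: 1.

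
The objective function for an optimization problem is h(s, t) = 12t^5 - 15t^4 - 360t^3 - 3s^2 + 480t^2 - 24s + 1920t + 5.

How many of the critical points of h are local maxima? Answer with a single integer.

2

h separates as a function of s plus a function of t, so ∇h=0 decouples.
∂h/∂s = -6(s + 4) = 0 at s ∈ {-4}; ∂h/∂t = 60(t - 4)(t - 2)(t + 1)(t + 4) = 0 at t ∈ {-4, -1, 2, 4}.
The Hessian is diagonal: diag(h_ss, h_tt). Second derivatives: h_ss(-4)=-6; h_tt(-4)=-8640, h_tt(-1)=2700, h_tt(2)=-2160, h_tt(4)=4800.
Local maxima occur where both diagonal entries negative: (-4, -4), (-4, 2). Count: 2.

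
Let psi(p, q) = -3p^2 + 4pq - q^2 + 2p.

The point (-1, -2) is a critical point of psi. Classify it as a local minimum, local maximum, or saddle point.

saddle point

The Hessian of psi is constant: H = [[-6, 4], [4, -2]].
det(H) = (-6)·(-2) − 4² = -4.
Since det(H) < 0, H is indefinite and the critical point is a saddle point.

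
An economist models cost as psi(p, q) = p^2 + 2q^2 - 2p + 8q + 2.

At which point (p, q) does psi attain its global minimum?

psi(p,q) separates as A(p) + B(q) + 2, so its minimum is min A + min B + 2.
A'(p) = 2p - 2 vanishes at p ∈ {1}; B'(q) = 4q + 8 vanishes at q ∈ {-2}.
Local minima of A (where A''>0): A(1)=-1. Local minima of B: B(-2)=-8.
So the global minimum of psi is A(1) + B(-2) + 2 = -1 − 8 + 2 = -7, attained at (1, -2).

(1, -2)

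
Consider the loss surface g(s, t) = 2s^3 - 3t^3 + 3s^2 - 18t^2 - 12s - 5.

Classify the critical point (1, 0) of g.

The mixed partial ∂²g/∂s∂t is 0, so the Hessian at any point is diag(g_ss, g_tt) = diag(6(2s + 1), -18(t + 2)).
At (1, 0): H = diag(18, -36).
The eigenvalues have opposite signs, so H is indefinite: a saddle point.

saddle point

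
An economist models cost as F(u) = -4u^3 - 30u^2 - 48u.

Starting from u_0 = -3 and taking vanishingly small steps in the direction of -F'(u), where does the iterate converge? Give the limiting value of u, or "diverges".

F'(u) = -12(u + 1)(u + 4), so F'(-3) = 24.
Gradient descent moves in the -F' direction, i.e. u is decreasing.
The nearest critical point in that direction is u = -4, where F'' = 36 > 0 (a local minimum). The iterate converges there.

-4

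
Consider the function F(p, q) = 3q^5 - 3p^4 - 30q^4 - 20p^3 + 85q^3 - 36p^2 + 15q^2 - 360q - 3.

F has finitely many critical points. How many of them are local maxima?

F separates as a function of p plus a function of q, so ∇F=0 decouples.
∂F/∂p = -12p(p + 2)(p + 3) = 0 at p ∈ {-3, -2, 0}; ∂F/∂q = 15(q - 4)(q - 3)(q - 2)(q + 1) = 0 at q ∈ {-1, 2, 3, 4}.
The Hessian is diagonal: diag(F_pp, F_qq). Second derivatives: F_pp(-3)=-36, F_pp(-2)=24, F_pp(0)=-72; F_qq(-1)=-900, F_qq(2)=90, F_qq(3)=-60, F_qq(4)=150.
Local maxima occur where both diagonal entries negative: (-3, -1), (-3, 3), (0, -1), (0, 3). Count: 4.

4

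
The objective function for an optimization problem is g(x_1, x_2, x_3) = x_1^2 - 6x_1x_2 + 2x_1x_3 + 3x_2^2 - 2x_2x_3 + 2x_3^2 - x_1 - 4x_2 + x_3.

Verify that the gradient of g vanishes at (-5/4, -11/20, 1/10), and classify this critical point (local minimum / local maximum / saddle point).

saddle point

∇g = (2x_1 - 6x_2 + 2x_3 - 1, -6x_1 + 6x_2 - 2x_3 - 4, 2x_1 - 2x_2 + 4x_3 + 1); substituting (-5/4, -11/20, 1/10) gives ∇g = (0, 0, 0), so (-5/4, -11/20, 1/10) is indeed a critical point.
The Hessian is constant: H = [[2, -6, 2], [-6, 6, -2], [2, -2, 4]].
Leading principal minors: Δ₁ = 2, Δ₂ = -24, Δ₃ = -80.
The minors fit neither the all-positive nor the alternating-sign pattern, so H is indefinite: a saddle point.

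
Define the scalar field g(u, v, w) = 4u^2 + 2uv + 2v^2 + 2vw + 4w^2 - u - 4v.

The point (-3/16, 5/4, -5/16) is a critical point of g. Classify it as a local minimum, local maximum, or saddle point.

local minimum

The Hessian is constant: H = [[8, 2, 0], [2, 4, 2], [0, 2, 8]].
Leading principal minors: Δ₁ = 8, Δ₂ = 28, Δ₃ = 192.
All leading minors are positive, so H is positive definite: a local minimum.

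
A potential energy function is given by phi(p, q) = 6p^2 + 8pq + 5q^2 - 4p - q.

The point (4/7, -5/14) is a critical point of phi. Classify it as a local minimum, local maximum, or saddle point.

local minimum

The Hessian of phi is constant: H = [[12, 8], [8, 10]].
det(H) = 12·10 − 8² = 56.
det(H) > 0 and tr(H) = 22 > 0, so H is positive definite and the point is a local minimum.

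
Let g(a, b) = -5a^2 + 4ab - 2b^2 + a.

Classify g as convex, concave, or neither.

g is quadratic, so its Hessian is the constant matrix H = [[-10, 4], [4, -4]].
det(H) = 24, tr(H) = -14.
det(H) > 0 and tr(H) < 0, so H is negative definite everywhere: concave.

concave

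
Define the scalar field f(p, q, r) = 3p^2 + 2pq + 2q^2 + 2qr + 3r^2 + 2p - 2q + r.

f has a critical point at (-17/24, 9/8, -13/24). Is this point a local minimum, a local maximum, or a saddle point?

local minimum

The Hessian is constant: H = [[6, 2, 0], [2, 4, 2], [0, 2, 6]].
Leading principal minors: Δ₁ = 6, Δ₂ = 20, Δ₃ = 96.
All leading minors are positive, so H is positive definite: a local minimum.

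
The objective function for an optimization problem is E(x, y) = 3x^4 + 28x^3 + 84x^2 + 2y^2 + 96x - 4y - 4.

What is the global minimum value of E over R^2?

-70

E(x,y) separates as P(x) + Q(y) − 4, so its minimum is min P + min Q − 4.
P'(x) = 12(x + 1)(x + 2)(x + 4) vanishes at x ∈ {-4, -2, -1}; Q'(y) = 4y - 4 vanishes at y ∈ {1}.
Local minima of P (where P''>0): P(-4)=-64, P(-1)=-37. Local minima of Q: Q(1)=-2.
So the global minimum of E is P(-4) + Q(1) − 4 = -64 − 2 − 4 = -70, attained at (-4, 1).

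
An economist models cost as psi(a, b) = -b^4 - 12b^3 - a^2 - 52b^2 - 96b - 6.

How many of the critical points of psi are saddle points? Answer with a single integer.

psi separates as a function of a plus a function of b, so ∇psi=0 decouples.
∂psi/∂a = -2a = 0 at a ∈ {0}; ∂psi/∂b = -4(b + 2)(b + 3)(b + 4) = 0 at b ∈ {-4, -3, -2}.
The Hessian is diagonal: diag(psi_aa, psi_bb). Second derivatives: psi_aa(0)=-2; psi_bb(-4)=-8, psi_bb(-3)=4, psi_bb(-2)=-8.
Saddle points occur where the two diagonal entries have opposite signs: (0, -3). Count: 1.

1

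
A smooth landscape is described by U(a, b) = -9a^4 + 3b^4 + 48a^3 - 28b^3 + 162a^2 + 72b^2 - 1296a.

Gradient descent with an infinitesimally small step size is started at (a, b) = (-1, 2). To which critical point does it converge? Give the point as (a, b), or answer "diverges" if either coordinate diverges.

(3, 0)

U is separable, so gradient descent decouples: a follows -∂U/∂a, b follows -∂U/∂b.
∂U/∂a = -36(a - 4)(a - 3)(a + 3); at a=-1 this is -1440, so a increases.
∂U/∂b = 12b(b - 4)(b - 3); at b=2 this is 48, so b decreases.
a converges to its nearest critical value 3 (a local min of the a-part); b converges to 0. The iterate converges to (3, 0).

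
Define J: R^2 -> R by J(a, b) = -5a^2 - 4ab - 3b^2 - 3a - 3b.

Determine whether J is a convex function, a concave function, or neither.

J is quadratic, so its Hessian is the constant matrix H = [[-10, -4], [-4, -6]].
det(H) = 44, tr(H) = -16.
det(H) > 0 and tr(H) < 0, so H is negative definite everywhere: concave.

concave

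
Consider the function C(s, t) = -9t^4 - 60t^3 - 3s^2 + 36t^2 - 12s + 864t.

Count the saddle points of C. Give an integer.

1

C separates as a function of s plus a function of t, so ∇C=0 decouples.
∂C/∂s = -6(s + 2) = 0 at s ∈ {-2}; ∂C/∂t = -36(t - 2)(t + 3)(t + 4) = 0 at t ∈ {-4, -3, 2}.
The Hessian is diagonal: diag(C_ss, C_tt). Second derivatives: C_ss(-2)=-6; C_tt(-4)=-216, C_tt(-3)=180, C_tt(2)=-1080.
Saddle points occur where the two diagonal entries have opposite signs: (-2, -3). Count: 1.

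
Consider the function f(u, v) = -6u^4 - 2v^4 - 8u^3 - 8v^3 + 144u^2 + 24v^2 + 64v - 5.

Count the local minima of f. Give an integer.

1

f separates as a function of u plus a function of v, so ∇f=0 decouples.
∂f/∂u = -24u(u - 3)(u + 4) = 0 at u ∈ {-4, 0, 3}; ∂f/∂v = -8(v - 2)(v + 1)(v + 4) = 0 at v ∈ {-4, -1, 2}.
The Hessian is diagonal: diag(f_uu, f_vv). Second derivatives: f_uu(-4)=-672, f_uu(0)=288, f_uu(3)=-504; f_vv(-4)=-144, f_vv(-1)=72, f_vv(2)=-144.
Local minima occur where both diagonal entries positive: (0, -1). Count: 1.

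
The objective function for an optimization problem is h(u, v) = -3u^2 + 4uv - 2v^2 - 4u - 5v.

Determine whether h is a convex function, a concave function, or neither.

concave

h is quadratic, so its Hessian is the constant matrix H = [[-6, 4], [4, -4]].
det(H) = 8, tr(H) = -10.
det(H) > 0 and tr(H) < 0, so H is negative definite everywhere: concave.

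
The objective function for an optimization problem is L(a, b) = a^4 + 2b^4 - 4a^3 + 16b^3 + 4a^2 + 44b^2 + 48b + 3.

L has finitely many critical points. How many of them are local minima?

4

L separates as a function of a plus a function of b, so ∇L=0 decouples.
∂L/∂a = 4a(a - 2)(a - 1) = 0 at a ∈ {0, 1, 2}; ∂L/∂b = 8(b + 1)(b + 2)(b + 3) = 0 at b ∈ {-3, -2, -1}.
The Hessian is diagonal: diag(L_aa, L_bb). Second derivatives: L_aa(0)=8, L_aa(1)=-4, L_aa(2)=8; L_bb(-3)=16, L_bb(-2)=-8, L_bb(-1)=16.
Local minima occur where both diagonal entries positive: (0, -3), (0, -1), (2, -3), (2, -1). Count: 4.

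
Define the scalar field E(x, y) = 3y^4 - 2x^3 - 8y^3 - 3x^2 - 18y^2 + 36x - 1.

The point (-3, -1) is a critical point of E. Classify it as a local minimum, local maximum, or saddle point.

The mixed partial ∂²E/∂x∂y is 0, so the Hessian at any point is diag(E_xx, E_yy) = diag(-6(2x + 1), 12(3y^2 - 4y - 3)).
At (-3, -1): H = diag(30, 48).
Both eigenvalues are positive, so H is positive definite: a local minimum.

local minimum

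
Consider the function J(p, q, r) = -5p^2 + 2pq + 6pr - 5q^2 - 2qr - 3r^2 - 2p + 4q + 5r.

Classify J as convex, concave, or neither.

concave

J is quadratic, so its Hessian is the constant matrix H = [[-10, 2, 6], [2, -10, -2], [6, -2, -6]].
Leading principal minors: -10, 96, -224.
Signs alternate −, +, − ⇒ H ≺ 0 ⇒ concave.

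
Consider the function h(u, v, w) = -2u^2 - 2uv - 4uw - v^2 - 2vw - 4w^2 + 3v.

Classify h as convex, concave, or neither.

h is quadratic, so its Hessian is the constant matrix H = [[-4, -2, -4], [-2, -2, -2], [-4, -2, -8]].
Leading principal minors: -4, 4, -16.
Signs alternate −, +, − ⇒ H ≺ 0 ⇒ concave.

concave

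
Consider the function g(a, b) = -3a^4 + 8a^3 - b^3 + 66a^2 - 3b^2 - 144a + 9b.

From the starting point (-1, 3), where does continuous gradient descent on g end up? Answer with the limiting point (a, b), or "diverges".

diverges

g is separable, so gradient descent decouples: a follows -∂g/∂a, b follows -∂g/∂b.
∂g/∂a = -12(a - 4)(a - 1)(a + 3); at a=-1 this is -240, so a increases.
∂g/∂b = -3(b - 1)(b + 3); at b=3 this is -36, so b increases.
The b-coordinate has no critical point in that direction and runs off to infinity.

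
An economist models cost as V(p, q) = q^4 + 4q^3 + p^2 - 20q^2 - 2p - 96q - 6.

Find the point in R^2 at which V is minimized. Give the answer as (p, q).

V(p,q) separates as A(p) + B(q) − 6, so its minimum is min A + min B − 6.
A'(p) = 2p - 2 vanishes at p ∈ {1}; B'(q) = 4(q - 3)(q + 2)(q + 4) vanishes at q ∈ {-4, -2, 3}.
Local minima of A (where A''>0): A(1)=-1. Local minima of B: B(-4)=64, B(3)=-279.
So the global minimum of V is A(1) + B(3) − 6 = -1 − 279 − 6 = -286, attained at (1, 3).

(1, 3)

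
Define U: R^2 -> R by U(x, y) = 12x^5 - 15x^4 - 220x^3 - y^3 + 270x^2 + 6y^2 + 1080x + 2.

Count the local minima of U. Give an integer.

U separates as a function of x plus a function of y, so ∇U=0 decouples.
∂U/∂x = 60(x - 3)(x - 2)(x + 1)(x + 3) = 0 at x ∈ {-3, -1, 2, 3}; ∂U/∂y = -3y(y - 4) = 0 at y ∈ {0, 4}.
The Hessian is diagonal: diag(U_xx, U_yy). Second derivatives: U_xx(-3)=-3600, U_xx(-1)=1440, U_xx(2)=-900, U_xx(3)=1440; U_yy(0)=12, U_yy(4)=-12.
Local minima occur where both diagonal entries positive: (-1, 0), (3, 0). Count: 2.

2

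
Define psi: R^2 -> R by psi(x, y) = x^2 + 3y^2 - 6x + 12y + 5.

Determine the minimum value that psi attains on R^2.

-16

psi(x,y) separates as P(x) + Q(y) + 5, so its minimum is min P + min Q + 5.
P'(x) = 2x - 6 vanishes at x ∈ {3}; Q'(y) = 6y + 12 vanishes at y ∈ {-2}.
Local minima of P (where P''>0): P(3)=-9. Local minima of Q: Q(-2)=-12.
So the global minimum of psi is P(3) + Q(-2) + 5 = -9 − 12 + 5 = -16, attained at (3, -2).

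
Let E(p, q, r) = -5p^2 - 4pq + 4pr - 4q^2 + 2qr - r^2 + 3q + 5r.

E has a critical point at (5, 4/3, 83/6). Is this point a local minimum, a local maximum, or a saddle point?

The Hessian is constant: H = [[-10, -4, 4], [-4, -8, 2], [4, 2, -2]].
Leading principal minors: Δ₁ = -10, Δ₂ = 64, Δ₃ = -24.
The minors alternate sign starting negative (−, +, −), so H is negative definite: a local maximum.

local maximum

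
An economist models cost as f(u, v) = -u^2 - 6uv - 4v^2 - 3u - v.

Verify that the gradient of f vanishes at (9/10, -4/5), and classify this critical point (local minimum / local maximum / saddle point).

∇f = (-2u - 6v - 3, -6u - 8v - 1); substituting (9/10, -4/5) gives ∇f = (0, 0), so (9/10, -4/5) is indeed a critical point.
The Hessian of f is constant: H = [[-2, -6], [-6, -8]].
det(H) = (-2)·(-8) − (-6)² = -20.
Since det(H) < 0, H is indefinite and the critical point is a saddle point.

saddle point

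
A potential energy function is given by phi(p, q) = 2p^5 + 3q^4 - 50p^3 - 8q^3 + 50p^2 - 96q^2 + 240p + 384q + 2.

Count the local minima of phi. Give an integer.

4

phi separates as a function of p plus a function of q, so ∇phi=0 decouples.
∂phi/∂p = 10(p - 3)(p - 2)(p + 1)(p + 4) = 0 at p ∈ {-4, -1, 2, 3}; ∂phi/∂q = 12(q - 4)(q - 2)(q + 4) = 0 at q ∈ {-4, 2, 4}.
The Hessian is diagonal: diag(phi_pp, phi_qq). Second derivatives: phi_pp(-4)=-1260, phi_pp(-1)=360, phi_pp(2)=-180, phi_pp(3)=280; phi_qq(-4)=576, phi_qq(2)=-144, phi_qq(4)=192.
Local minima occur where both diagonal entries positive: (-1, -4), (-1, 4), (3, -4), (3, 4). Count: 4.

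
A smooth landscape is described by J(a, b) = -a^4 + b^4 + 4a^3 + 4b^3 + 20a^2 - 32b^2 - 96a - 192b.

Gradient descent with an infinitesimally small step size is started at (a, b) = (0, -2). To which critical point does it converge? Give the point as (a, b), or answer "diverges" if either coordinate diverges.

(2, 4)

J is separable, so gradient descent decouples: a follows -∂J/∂a, b follows -∂J/∂b.
∂J/∂a = -4(a - 4)(a - 2)(a + 3); at a=0 this is -96, so a increases.
∂J/∂b = 4(b - 4)(b + 3)(b + 4); at b=-2 this is -48, so b increases.
a converges to its nearest critical value 2 (a local min of the a-part); b converges to 4. The iterate converges to (2, 4).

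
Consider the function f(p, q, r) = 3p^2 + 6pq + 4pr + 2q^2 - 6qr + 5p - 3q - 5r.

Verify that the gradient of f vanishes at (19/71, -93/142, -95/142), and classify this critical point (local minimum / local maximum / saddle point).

∇f = (6p + 6q + 4r + 5, 6p + 4q - 6r - 3, 4p - 6q - 5); substituting (19/71, -93/142, -95/142) gives ∇f = (0, 0, 0), so (19/71, -93/142, -95/142) is indeed a critical point.
The Hessian is constant: H = [[6, 6, 4], [6, 4, -6], [4, -6, 0]].
Leading principal minors: Δ₁ = 6, Δ₂ = -12, Δ₃ = -568.
The minors fit neither the all-positive nor the alternating-sign pattern, so H is indefinite: a saddle point.

saddle point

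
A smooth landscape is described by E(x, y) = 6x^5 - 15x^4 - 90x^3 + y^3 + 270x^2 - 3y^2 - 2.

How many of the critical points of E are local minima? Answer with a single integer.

2

E separates as a function of x plus a function of y, so ∇E=0 decouples.
∂E/∂x = 30x(x - 3)(x - 2)(x + 3) = 0 at x ∈ {-3, 0, 2, 3}; ∂E/∂y = 3y(y - 2) = 0 at y ∈ {0, 2}.
The Hessian is diagonal: diag(E_xx, E_yy). Second derivatives: E_xx(-3)=-2700, E_xx(0)=540, E_xx(2)=-300, E_xx(3)=540; E_yy(0)=-6, E_yy(2)=6.
Local minima occur where both diagonal entries positive: (0, 2), (3, 2). Count: 2.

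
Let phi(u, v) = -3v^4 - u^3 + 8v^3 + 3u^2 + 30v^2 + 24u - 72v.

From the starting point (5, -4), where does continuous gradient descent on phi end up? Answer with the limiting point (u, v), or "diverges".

phi is separable, so gradient descent decouples: u follows -∂phi/∂u, v follows -∂phi/∂v.
∂phi/∂u = -3(u - 4)(u + 2); at u=5 this is -21, so u increases.
∂phi/∂v = -12(v - 3)(v - 1)(v + 2); at v=-4 this is 840, so v decreases.
The u-coordinate has no critical point in that direction and runs off to infinity.

diverges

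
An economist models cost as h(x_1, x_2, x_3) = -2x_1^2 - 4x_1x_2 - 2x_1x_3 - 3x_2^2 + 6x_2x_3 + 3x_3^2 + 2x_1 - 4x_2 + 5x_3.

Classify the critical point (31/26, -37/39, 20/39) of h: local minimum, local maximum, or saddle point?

saddle point

The Hessian is constant: H = [[-4, -4, -2], [-4, -6, 6], [-2, 6, 6]].
Leading principal minors: Δ₁ = -4, Δ₂ = 8, Δ₃ = 312.
The minors fit neither the all-positive nor the alternating-sign pattern, so H is indefinite: a saddle point.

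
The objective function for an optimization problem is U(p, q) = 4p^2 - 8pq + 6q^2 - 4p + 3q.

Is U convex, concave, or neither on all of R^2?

convex

U is quadratic, so its Hessian is the constant matrix H = [[8, -8], [-8, 12]].
det(H) = 32, tr(H) = 20.
det(H) > 0 and tr(H) > 0, so H is positive definite everywhere: convex.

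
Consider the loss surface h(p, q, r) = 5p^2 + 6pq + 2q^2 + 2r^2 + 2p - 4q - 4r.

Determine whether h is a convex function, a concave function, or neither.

convex

h is quadratic, so its Hessian is the constant matrix H = [[10, 6, 0], [6, 4, 0], [0, 0, 4]].
Leading principal minors: 10, 4, 16.
All positive ⇒ H ≻ 0 ⇒ convex.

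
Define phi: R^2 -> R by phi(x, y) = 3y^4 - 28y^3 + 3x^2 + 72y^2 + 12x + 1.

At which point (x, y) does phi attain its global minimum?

(-2, 0)

phi(x,y) separates as P(x) + Q(y) + 1, so its minimum is min P + min Q + 1.
P'(x) = 6x + 12 vanishes at x ∈ {-2}; Q'(y) = 12y(y - 4)(y - 3) vanishes at y ∈ {0, 3, 4}.
Local minima of P (where P''>0): P(-2)=-12. Local minima of Q: Q(0)=0, Q(4)=128.
So the global minimum of phi is P(-2) + Q(0) + 1 = -12 + 0 + 1 = -11, attained at (-2, 0).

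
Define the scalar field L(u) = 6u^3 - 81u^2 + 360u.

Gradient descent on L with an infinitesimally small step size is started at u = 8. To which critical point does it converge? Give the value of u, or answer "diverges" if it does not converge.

5

L'(u) = 18(u - 5)(u - 4), so L'(8) = 216.
Gradient descent moves in the -L' direction, i.e. u is decreasing.
The nearest critical point in that direction is u = 5, where L'' = 18 > 0 (a local minimum). The iterate converges there.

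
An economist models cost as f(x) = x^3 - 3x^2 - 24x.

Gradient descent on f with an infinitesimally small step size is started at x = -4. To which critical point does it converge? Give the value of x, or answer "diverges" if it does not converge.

f'(x) = 3(x - 4)(x + 2), so f'(-4) = 48.
Gradient descent moves in the -f' direction, i.e. x is decreasing.
There is no critical point below x=-4, and f' keeps the same sign, so the iterate runs off to −∞.

diverges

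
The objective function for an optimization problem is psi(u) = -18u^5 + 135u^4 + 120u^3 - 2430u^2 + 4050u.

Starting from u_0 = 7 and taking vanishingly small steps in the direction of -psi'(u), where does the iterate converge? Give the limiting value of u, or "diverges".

diverges

psi'(u) = -90(u - 5)(u - 3)(u - 1)(u + 3), so psi'(7) = -43200.
Gradient descent moves in the -psi' direction, i.e. u is increasing.
There is no critical point above u=7, and psi' keeps the same sign, so the iterate runs off to +∞.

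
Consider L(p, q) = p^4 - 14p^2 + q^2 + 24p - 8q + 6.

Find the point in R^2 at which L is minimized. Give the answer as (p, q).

L(p,q) separates as A(p) + B(q) + 6, so its minimum is min A + min B + 6.
A'(p) = 4(p - 2)(p - 1)(p + 3) vanishes at p ∈ {-3, 1, 2}; B'(q) = 2q - 8 vanishes at q ∈ {4}.
Local minima of A (where A''>0): A(-3)=-117, A(2)=8. Local minima of B: B(4)=-16.
So the global minimum of L is A(-3) + B(4) + 6 = -117 − 16 + 6 = -127, attained at (-3, 4).

(-3, 4)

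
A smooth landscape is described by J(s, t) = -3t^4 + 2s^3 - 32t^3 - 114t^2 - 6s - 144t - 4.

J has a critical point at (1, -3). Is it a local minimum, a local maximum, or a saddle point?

The mixed partial ∂²J/∂s∂t is 0, so the Hessian at any point is diag(J_ss, J_tt) = diag(12s, -12(3t^2 + 16t + 19)).
At (1, -3): H = diag(12, 24).
Both eigenvalues are positive, so H is positive definite: a local minimum.

local minimum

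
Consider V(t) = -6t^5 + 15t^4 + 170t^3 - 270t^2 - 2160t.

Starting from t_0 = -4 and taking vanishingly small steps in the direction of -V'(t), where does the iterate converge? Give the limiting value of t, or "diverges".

V'(t) = -30(t - 4)(t - 3)(t + 2)(t + 3), so V'(-4) = -3360.
Gradient descent moves in the -V' direction, i.e. t is increasing.
The nearest critical point in that direction is t = -3, where V'' = 1260 > 0 (a local minimum). The iterate converges there.

-3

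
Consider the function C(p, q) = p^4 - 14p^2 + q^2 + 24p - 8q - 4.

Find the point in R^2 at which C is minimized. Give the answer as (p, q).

(-3, 4)

C(p,q) separates as A(p) + B(q) − 4, so its minimum is min A + min B − 4.
A'(p) = 4(p - 2)(p - 1)(p + 3) vanishes at p ∈ {-3, 1, 2}; B'(q) = 2q - 8 vanishes at q ∈ {4}.
Local minima of A (where A''>0): A(-3)=-117, A(2)=8. Local minima of B: B(4)=-16.
So the global minimum of C is A(-3) + B(4) − 4 = -117 − 16 − 4 = -137, attained at (-3, 4).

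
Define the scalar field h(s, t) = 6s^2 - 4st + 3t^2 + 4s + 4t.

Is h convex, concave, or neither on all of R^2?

convex

h is quadratic, so its Hessian is the constant matrix H = [[12, -4], [-4, 6]].
det(H) = 56, tr(H) = 18.
det(H) > 0 and tr(H) > 0, so H is positive definite everywhere: convex.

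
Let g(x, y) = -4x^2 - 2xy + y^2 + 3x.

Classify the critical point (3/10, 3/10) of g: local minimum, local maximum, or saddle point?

The Hessian of g is constant: H = [[-8, -2], [-2, 2]].
det(H) = (-8)·2 − (-2)² = -20.
Since det(H) < 0, H is indefinite and the critical point is a saddle point.

saddle point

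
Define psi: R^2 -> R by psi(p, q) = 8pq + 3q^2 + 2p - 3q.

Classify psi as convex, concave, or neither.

psi is quadratic, so its Hessian is the constant matrix H = [[0, 8], [8, 6]].
det(H) = -64, tr(H) = 6.
det(H) < 0, so H is indefinite: neither convex nor concave.

neither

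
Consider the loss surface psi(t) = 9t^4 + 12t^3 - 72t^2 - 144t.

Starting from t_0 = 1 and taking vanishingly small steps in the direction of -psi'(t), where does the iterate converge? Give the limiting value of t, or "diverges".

psi'(t) = 36(t - 2)(t + 1)(t + 2), so psi'(1) = -216.
Gradient descent moves in the -psi' direction, i.e. t is increasing.
The nearest critical point in that direction is t = 2, where psi'' = 432 > 0 (a local minimum). The iterate converges there.

2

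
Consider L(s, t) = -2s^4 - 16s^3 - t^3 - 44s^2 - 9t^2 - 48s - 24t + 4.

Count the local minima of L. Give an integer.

1

L separates as a function of s plus a function of t, so ∇L=0 decouples.
∂L/∂s = -8(s + 1)(s + 2)(s + 3) = 0 at s ∈ {-3, -2, -1}; ∂L/∂t = -3(t + 2)(t + 4) = 0 at t ∈ {-4, -2}.
The Hessian is diagonal: diag(L_ss, L_tt). Second derivatives: L_ss(-3)=-16, L_ss(-2)=8, L_ss(-1)=-16; L_tt(-4)=6, L_tt(-2)=-6.
Local minima occur where both diagonal entries positive: (-2, -4). Count: 1.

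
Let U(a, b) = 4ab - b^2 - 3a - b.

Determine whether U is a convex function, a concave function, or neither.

neither

U is quadratic, so its Hessian is the constant matrix H = [[0, 4], [4, -2]].
det(H) = -16, tr(H) = -2.
det(H) < 0, so H is indefinite: neither convex nor concave.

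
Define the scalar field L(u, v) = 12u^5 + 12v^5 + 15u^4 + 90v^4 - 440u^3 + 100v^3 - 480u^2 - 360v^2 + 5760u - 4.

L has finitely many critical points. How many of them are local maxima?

L separates as a function of u plus a function of v, so ∇L=0 decouples.
∂L/∂u = 60(u - 4)(u - 2)(u + 3)(u + 4) = 0 at u ∈ {-4, -3, 2, 4}; ∂L/∂v = 60v(v - 1)(v + 3)(v + 4) = 0 at v ∈ {-4, -3, 0, 1}.
The Hessian is diagonal: diag(L_uu, L_vv). Second derivatives: L_uu(-4)=-2880, L_uu(-3)=2100, L_uu(2)=-3600, L_uu(4)=6720; L_vv(-4)=-1200, L_vv(-3)=720, L_vv(0)=-720, L_vv(1)=1200.
Local maxima occur where both diagonal entries negative: (-4, -4), (-4, 0), (2, -4), (2, 0). Count: 4.

4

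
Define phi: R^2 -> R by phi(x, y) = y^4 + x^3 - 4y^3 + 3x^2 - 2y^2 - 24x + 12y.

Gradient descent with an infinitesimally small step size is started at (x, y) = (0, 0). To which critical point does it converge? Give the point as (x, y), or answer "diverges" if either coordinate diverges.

phi is separable, so gradient descent decouples: x follows -∂phi/∂x, y follows -∂phi/∂y.
∂phi/∂x = 3(x - 2)(x + 4); at x=0 this is -24, so x increases.
∂phi/∂y = 4(y - 3)(y - 1)(y + 1); at y=0 this is 12, so y decreases.
x converges to its nearest critical value 2 (a local min of the x-part); y converges to -1. The iterate converges to (2, -1).

(2, -1)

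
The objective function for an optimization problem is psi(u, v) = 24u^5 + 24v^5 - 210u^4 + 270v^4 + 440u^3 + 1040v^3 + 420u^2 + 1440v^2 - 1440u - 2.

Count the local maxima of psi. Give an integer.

psi separates as a function of u plus a function of v, so ∇psi=0 decouples.
∂psi/∂u = 120(u - 4)(u - 3)(u - 1)(u + 1) = 0 at u ∈ {-1, 1, 3, 4}; ∂psi/∂v = 120v(v + 2)(v + 3)(v + 4) = 0 at v ∈ {-4, -3, -2, 0}.
The Hessian is diagonal: diag(psi_uu, psi_vv). Second derivatives: psi_uu(-1)=-4800, psi_uu(1)=1440, psi_uu(3)=-960, psi_uu(4)=1800; psi_vv(-4)=-960, psi_vv(-3)=360, psi_vv(-2)=-480, psi_vv(0)=2880.
Local maxima occur where both diagonal entries negative: (-1, -4), (-1, -2), (3, -4), (3, -2). Count: 4.

4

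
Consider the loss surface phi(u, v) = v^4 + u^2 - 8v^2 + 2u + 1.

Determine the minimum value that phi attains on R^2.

-16

phi(u,v) separates as P(u) + Q(v) + 1, so its minimum is min P + min Q + 1.
P'(u) = 2u + 2 vanishes at u ∈ {-1}; Q'(v) = 4v(v - 2)(v + 2) vanishes at v ∈ {-2, 0, 2}.
Local minima of P (where P''>0): P(-1)=-1. Local minima of Q: Q(-2)=-16, Q(2)=-16.
So the global minimum of phi is P(-1) + Q(-2) + 1 = -1 − 16 + 1 = -16, attained at (-1, -2).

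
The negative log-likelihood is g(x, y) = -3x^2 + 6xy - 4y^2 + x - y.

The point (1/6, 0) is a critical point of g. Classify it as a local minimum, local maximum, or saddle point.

local maximum

The Hessian of g is constant: H = [[-6, 6], [6, -8]].
det(H) = (-6)·(-8) − 6² = 12.
det(H) > 0 and tr(H) = -14 < 0, so H is negative definite and the point is a local maximum.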